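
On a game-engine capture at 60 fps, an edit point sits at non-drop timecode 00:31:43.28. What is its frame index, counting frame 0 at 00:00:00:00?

114208

Total seconds to the label: (0 × 3600 + 31 × 60 + 43) = 1903.
Frame index = 1903 × 60 + 28 = 114208.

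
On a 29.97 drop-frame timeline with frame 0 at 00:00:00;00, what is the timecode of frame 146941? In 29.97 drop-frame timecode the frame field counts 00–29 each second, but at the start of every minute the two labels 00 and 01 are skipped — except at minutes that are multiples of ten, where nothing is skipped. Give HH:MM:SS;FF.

01:21:42;27

Each 10-minute DF block holds 10 × 60 × 30 − 9 × 2 = 17982 frames. 146941 ÷ 17982 → 8 full blocks, remainder 3085.
Within the partial block the first minute is 1800 frames and each further minute 1798, so 1 further minute boundary passed. Total skipped labels = 18 × 8 + 2 × 1 = 146.
Non-drop label index = 146941 + 146 = 147087; at 30 labels/s that is 01:21:42:27, i.e. DF 01:21:42;27.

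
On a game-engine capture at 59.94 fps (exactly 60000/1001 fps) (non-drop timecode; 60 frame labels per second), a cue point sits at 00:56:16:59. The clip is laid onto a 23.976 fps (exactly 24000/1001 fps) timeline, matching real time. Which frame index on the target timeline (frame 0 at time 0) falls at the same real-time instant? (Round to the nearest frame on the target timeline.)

frame 81048

Source frame index: (0×3600 + 56×60 + 16) × 60 + 59 = 202619.
Real time: 202619 / (60000/1001) = 202821619/60000 s.
Target frame: (202821619/60000) × (24000/1001) = 405238/5 ≈ 81047.600 → 81048.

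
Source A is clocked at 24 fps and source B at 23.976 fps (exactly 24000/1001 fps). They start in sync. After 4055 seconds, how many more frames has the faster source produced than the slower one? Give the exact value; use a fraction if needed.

A emits 24 × 4055 = 97320 frames; B emits 24000/1001 × 4055 = 97320000/1001.
Difference = 97320/1001 frames (≈ 97.2228); B is behind A.

97320/1001 frames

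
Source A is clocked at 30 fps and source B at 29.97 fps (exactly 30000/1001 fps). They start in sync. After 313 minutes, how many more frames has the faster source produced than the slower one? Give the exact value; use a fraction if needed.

313 min = 18780 s.
A emits 30 × 18780 = 563400 frames; B emits 30000/1001 × 18780 = 563400000/1001.
Difference = 563400/1001 frames (≈ 562.8372); B is behind A.

563400/1001 frames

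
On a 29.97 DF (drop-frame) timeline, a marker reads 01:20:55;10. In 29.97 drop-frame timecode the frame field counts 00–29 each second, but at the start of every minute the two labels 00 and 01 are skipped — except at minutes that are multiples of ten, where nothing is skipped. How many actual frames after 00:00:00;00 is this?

As if non-drop at 30 labels/s: (1 × 3600 + 20 × 60 + 55) × 30 + 10 = 145660.
Minute boundaries passed: 80; those not divisible by 10: 80 − 8 = 72; dropped labels = 2 × 72 = 144.
Actual frame index = 145660 − 144 = 145516.

145516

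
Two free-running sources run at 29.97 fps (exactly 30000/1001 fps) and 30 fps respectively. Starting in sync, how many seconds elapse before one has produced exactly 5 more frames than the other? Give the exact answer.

The gap grows by |30 − 30000/1001| = 30/1001 frames per second.
Time for a 5-frame gap: 5 ÷ (30/1001) = 1001/6 s.

1001/6 seconds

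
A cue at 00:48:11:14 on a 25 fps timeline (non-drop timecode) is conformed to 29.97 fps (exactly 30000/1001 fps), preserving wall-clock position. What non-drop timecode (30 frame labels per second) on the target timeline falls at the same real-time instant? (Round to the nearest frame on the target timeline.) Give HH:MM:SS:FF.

Source frame index: (0×3600 + 48×60 + 11) × 25 + 14 = 72289.
Real time: 72289 / (25) = 72289/25 s.
Target frame: (72289/25) × (30000/1001) = 12392400/143 ≈ 86660.140 → 86660.
At 30 labels/s: frame 86660 → 00:48:08:20.

00:48:08:20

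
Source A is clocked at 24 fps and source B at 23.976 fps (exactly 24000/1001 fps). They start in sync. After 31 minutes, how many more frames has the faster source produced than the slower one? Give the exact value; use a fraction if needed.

31 min = 1860 s.
A emits 24 × 1860 = 44640 frames; B emits 24000/1001 × 1860 = 44640000/1001.
Difference = 44640/1001 frames (≈ 44.5954); B is behind A.

44640/1001 frames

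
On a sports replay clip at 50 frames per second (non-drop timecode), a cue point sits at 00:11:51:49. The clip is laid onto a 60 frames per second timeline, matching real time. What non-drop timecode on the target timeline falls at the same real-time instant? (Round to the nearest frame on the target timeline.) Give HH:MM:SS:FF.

Source frame index: (0×3600 + 11×60 + 51) × 50 + 49 = 35599.
Real time: 35599 / (50) = 35599/50 s.
Target frame: (35599/50) × (60) = 213594/5 ≈ 42718.800 → 42719.
At 60 labels/s: frame 42719 → 00:11:51:59.

00:11:51:59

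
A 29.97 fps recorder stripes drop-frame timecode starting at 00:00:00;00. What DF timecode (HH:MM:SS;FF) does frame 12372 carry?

Ten DF minutes hold 17982 frames, so frame 12372 lies in block 0 (frames 0–17981) with 12372 frames into that block.
The block's first minute is 1800 frames and the rest 1798 each; 12372 frames reaches minute 6, so 0 × 18 + 6 × 2 = 12 labels have been skipped so far.
Adding those back, label number 12372 + 12 = 12384 at 30 labels/s is 412 s + 24 f = 0 h 6 min 52 s frame 24, i.e. 00:06:52;24.

00:06:52;24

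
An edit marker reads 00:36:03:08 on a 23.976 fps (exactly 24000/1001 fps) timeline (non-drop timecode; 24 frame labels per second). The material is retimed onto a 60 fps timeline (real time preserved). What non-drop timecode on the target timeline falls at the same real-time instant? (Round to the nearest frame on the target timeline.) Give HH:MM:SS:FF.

Source frame index: (0×3600 + 36×60 + 3) × 24 + 8 = 51920.
Real time: 51920 / (24000/1001) = 649649/300 s.
Target frame: (649649/300) × (60) = 649649/5 ≈ 129929.800 → 129930.
At 60 labels/s: frame 129930 → 00:36:05:30.

00:36:05:30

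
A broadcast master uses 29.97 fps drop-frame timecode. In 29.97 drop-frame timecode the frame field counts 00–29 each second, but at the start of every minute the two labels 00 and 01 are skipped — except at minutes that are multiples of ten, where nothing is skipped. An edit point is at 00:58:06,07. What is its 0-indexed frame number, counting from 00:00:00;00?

104481

Complete 10-minute blocks: 5, each 17982 frames → 89910.
Remaining 8 whole minutes in the current block: 1800 + 7 × 1798 = 14386 frames.
Within the current minute: 6 × 30 + 7 − 2 = 185 (labels ;00/;01 skipped at this minute). Total = 89910 + 14386 + 185 = 104481.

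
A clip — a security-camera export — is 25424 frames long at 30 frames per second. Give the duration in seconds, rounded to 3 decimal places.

Running time = 25424 × 1/30 = 12712/15 s ≈ 847.467 s.

847.467 seconds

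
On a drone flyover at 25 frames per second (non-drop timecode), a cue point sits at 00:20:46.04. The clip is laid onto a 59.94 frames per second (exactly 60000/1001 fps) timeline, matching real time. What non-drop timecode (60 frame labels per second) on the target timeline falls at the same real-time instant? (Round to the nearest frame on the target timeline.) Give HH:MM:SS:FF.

Source frame index: (0×3600 + 20×60 + 46) × 25 + 4 = 31154.
Real time: 31154 / (25) = 31154/25 s.
Target frame: (31154/25) × (60000/1001) = 74769600/1001 ≈ 74694.905 → 74695.
At 60 labels/s: frame 74695 → 00:20:44:55.

00:20:44:55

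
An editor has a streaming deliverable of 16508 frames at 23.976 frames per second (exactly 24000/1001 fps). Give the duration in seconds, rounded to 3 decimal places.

688.521 seconds

Running time = 16508 × 1001/24000 = 4131127/6000 s ≈ 688.521 s.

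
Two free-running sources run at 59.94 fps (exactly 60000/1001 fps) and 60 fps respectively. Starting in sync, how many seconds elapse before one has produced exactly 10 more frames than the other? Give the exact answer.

The gap grows by |60 − 60000/1001| = 60/1001 frames per second.
Time for a 10-frame gap: 10 ÷ (60/1001) = 1001/6 s.

1001/6 seconds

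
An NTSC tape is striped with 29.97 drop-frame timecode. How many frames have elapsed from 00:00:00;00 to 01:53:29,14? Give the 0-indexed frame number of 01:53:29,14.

204080

Complete 10-minute blocks: 11, each 17982 frames → 197802.
Remaining 3 whole minutes in the current block: 1800 + 2 × 1798 = 5396 frames.
Within the current minute: 29 × 30 + 14 − 2 = 882 (labels ;00/;01 skipped at this minute). Total = 197802 + 5396 + 882 = 204080.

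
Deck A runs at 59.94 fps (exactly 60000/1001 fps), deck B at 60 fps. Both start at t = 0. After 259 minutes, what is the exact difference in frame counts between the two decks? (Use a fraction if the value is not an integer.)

259 min = 15540 s.
A emits 60000/1001 × 15540 = 133200000/143 frames; B emits 60 × 15540 = 932400.
Difference = 133200/143 frames (≈ 931.4685); B is ahead of A.

133200/143 frames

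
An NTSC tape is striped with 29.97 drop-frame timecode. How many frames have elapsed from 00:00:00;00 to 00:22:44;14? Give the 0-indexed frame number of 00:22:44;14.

Complete 10-minute blocks: 2, each 17982 frames → 35964.
Remaining 2 whole minutes in the current block: 1800 + 1 × 1798 = 3598 frames.
Within the current minute: 44 × 30 + 14 − 2 = 1332 (labels ;00/;01 skipped at this minute). Total = 35964 + 3598 + 1332 = 40894.

40894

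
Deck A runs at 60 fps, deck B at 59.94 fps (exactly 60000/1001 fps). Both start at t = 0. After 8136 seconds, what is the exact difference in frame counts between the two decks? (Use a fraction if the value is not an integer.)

A emits 60 × 8136 = 488160 frames; B emits 60000/1001 × 8136 = 488160000/1001.
Difference = 488160/1001 frames (≈ 487.6723); B is behind A.

488160/1001 frames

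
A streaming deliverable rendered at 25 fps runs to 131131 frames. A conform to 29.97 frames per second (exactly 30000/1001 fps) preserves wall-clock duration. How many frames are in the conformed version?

157200 frames

Target frames = source frames × (target rate / source rate) = 131131 × (30000/1001)/(25) = 131131 × 1200/1001 = 157200.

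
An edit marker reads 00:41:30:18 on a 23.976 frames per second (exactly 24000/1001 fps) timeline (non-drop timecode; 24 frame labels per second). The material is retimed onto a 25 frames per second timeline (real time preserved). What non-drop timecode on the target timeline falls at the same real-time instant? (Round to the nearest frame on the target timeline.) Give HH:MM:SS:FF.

00:41:33:06

Source frame index: (0×3600 + 41×60 + 30) × 24 + 18 = 59778.
Real time: 59778 / (24000/1001) = 9972963/4000 s.
Target frame: (9972963/4000) × (25) = 9972963/160 ≈ 62331.019 → 62331.
At 25 labels/s: frame 62331 → 00:41:33:06.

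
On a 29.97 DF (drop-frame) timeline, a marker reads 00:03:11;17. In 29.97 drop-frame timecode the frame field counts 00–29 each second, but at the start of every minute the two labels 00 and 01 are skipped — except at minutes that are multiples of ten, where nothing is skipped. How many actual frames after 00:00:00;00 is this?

Complete 10-minute blocks: 0, each 17982 frames → 0.
Remaining 3 whole minutes in the current block: 1800 + 2 × 1798 = 5396 frames.
Within the current minute: 11 × 30 + 17 − 2 = 345 (labels ;00/;01 skipped at this minute). Total = 0 + 5396 + 345 = 5741.

5741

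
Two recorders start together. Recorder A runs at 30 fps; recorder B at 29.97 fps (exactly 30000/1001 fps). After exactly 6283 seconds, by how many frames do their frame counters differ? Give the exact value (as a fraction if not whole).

A emits 30 × 6283 = 188490 frames; B emits 30000/1001 × 6283 = 188490000/1001.
Difference = 188490/1001 frames (≈ 188.3017); B is behind A.

188490/1001 frames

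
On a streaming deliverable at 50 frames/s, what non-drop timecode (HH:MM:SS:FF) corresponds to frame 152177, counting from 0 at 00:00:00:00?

00:50:43:27

152177 ÷ 50 = 3043 full seconds, remainder 27 frames.
3043 s = 0 h 50 min 43 s.
Timecode: 00:50:43:27.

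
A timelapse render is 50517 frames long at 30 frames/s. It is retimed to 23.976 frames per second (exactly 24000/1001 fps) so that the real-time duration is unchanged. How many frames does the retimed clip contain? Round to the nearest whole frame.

40373 frames

Frames at target rate = 50517 × (24000/1001) / (30) = 40413600/1001 ≈ 40373.227.
Nearest whole frame: 40373.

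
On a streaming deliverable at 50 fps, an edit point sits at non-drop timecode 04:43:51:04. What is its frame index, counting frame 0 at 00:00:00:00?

frame 851554

Total seconds to the label: (4 × 3600 + 43 × 60 + 51) = 17031.
Frame index = 17031 × 50 + 4 = 851554.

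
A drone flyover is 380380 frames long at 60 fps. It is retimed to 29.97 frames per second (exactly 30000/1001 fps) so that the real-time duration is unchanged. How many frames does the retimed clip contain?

190000 frames

Target frames = source frames × (target rate / source rate) = 380380 × (30000/1001)/(60) = 380380 × 500/1001 = 190000.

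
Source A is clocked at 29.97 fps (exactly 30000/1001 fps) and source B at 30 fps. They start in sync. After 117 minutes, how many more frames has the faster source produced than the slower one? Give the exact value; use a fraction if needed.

16200/77 frames

117 min = 7020 s.
A emits 30000/1001 × 7020 = 16200000/77 frames; B emits 30 × 7020 = 210600.
Difference = 16200/77 frames (≈ 210.3896); B is ahead of A.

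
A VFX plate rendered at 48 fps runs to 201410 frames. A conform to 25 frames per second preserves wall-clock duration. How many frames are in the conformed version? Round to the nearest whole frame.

Frames at target rate = 201410 × (25) / (48) = 2517625/24 ≈ 104901.042.
Nearest whole frame: 104901.

104901 frames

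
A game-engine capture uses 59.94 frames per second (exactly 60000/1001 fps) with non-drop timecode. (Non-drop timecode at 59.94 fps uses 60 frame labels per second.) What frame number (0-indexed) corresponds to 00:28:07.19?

frame 101239

Total seconds to the label: (0 × 3600 + 28 × 60 + 7) = 1687.
Frame index = 1687 × 60 + 19 = 101239.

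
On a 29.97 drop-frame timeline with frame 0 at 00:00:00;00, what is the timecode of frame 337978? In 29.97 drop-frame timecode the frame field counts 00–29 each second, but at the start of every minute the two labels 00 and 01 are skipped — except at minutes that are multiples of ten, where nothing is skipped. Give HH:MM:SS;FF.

03:07:57;06

Ten DF minutes hold 17982 frames, so frame 337978 lies in block 18 (frames 323676–341657) with 14302 frames into that block.
The block's first minute is 1800 frames and the rest 1798 each; 14302 frames reaches minute 7, so 18 × 18 + 7 × 2 = 338 labels have been skipped so far.
Adding those back, label number 337978 + 338 = 338316 at 30 labels/s is 11277 s + 6 f = 3 h 7 min 57 s frame 6, i.e. 03:07:57;06.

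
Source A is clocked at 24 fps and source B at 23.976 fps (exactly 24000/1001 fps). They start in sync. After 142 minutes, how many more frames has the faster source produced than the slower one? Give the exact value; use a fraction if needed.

204480/1001 frames

142 min = 8520 s.
A emits 24 × 8520 = 204480 frames; B emits 24000/1001 × 8520 = 204480000/1001.
Difference = 204480/1001 frames (≈ 204.2757); B is behind A.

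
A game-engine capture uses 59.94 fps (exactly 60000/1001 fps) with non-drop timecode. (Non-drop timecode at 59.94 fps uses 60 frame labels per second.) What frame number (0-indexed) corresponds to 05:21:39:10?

Total seconds to the label: (5 × 3600 + 21 × 60 + 39) = 19299.
Frame index = 19299 × 60 + 10 = 1157950.

frame 1157950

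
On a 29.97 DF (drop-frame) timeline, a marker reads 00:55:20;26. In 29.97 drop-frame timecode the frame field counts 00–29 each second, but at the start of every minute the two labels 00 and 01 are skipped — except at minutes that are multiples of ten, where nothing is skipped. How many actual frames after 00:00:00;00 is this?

99526

As if non-drop at 30 labels/s: (0 × 3600 + 55 × 60 + 20) × 30 + 26 = 99626.
Minute boundaries passed: 55; those not divisible by 10: 55 − 5 = 50; dropped labels = 2 × 50 = 100.
Actual frame index = 99626 − 100 = 99526.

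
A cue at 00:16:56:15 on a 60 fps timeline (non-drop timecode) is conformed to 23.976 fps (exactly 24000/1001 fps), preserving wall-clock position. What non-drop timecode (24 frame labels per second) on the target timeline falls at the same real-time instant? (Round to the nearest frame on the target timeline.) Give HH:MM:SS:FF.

Source frame index: (0×3600 + 16×60 + 56) × 60 + 15 = 60975.
Real time: 60975 / (60) = 4065/4 s.
Target frame: (4065/4) × (24000/1001) = 24390000/1001 ≈ 24365.634 → 24366.
At 24 labels/s: frame 24366 → 00:16:55:06.

00:16:55:06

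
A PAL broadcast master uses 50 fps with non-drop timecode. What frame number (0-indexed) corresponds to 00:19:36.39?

Total seconds to the label: (0 × 3600 + 19 × 60 + 36) = 1176.
Frame index = 1176 × 50 + 39 = 58839.

frame 58839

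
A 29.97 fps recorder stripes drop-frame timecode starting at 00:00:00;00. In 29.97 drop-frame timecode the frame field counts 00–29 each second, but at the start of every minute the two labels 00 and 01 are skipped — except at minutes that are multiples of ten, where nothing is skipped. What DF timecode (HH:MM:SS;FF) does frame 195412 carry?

01:48:40;08

Ten DF minutes hold 17982 frames, so frame 195412 lies in block 10 (frames 179820–197801) with 15592 frames into that block.
The block's first minute is 1800 frames and the rest 1798 each; 15592 frames reaches minute 8, so 10 × 18 + 8 × 2 = 196 labels have been skipped so far.
Adding those back, label number 195412 + 196 = 195608 at 30 labels/s is 6520 s + 8 f = 1 h 48 min 40 s frame 8, i.e. 01:48:40;08.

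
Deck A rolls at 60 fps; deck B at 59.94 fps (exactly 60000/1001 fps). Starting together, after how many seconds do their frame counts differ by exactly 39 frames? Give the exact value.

650.65 seconds

The gap grows by |60000/1001 − 60| = 60/1001 frames per second.
Time for a 39-frame gap: 39 ÷ (60/1001) = 650.65 s.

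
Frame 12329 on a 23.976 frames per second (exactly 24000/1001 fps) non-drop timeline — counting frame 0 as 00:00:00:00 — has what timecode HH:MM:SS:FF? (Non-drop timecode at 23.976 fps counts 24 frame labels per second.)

12329 ÷ 24 = 513 full seconds, remainder 17 frames.
513 s = 0 h 8 min 33 s.
Timecode: 00:08:33:17.

00:08:33:17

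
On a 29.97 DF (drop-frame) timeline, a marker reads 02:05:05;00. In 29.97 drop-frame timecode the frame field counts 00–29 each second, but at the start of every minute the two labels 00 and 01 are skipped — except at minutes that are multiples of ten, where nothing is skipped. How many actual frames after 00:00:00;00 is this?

224924

As if non-drop at 30 labels/s: (2 × 3600 + 5 × 60 + 5) × 30 + 0 = 225150.
Minute boundaries passed: 125; those not divisible by 10: 125 − 12 = 113; dropped labels = 2 × 113 = 226.
Actual frame index = 225150 − 226 = 224924.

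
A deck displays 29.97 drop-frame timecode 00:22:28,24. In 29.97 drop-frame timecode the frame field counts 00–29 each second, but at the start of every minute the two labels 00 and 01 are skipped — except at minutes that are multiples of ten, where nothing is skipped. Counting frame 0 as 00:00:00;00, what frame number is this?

As if non-drop at 30 labels/s: (0 × 3600 + 22 × 60 + 28) × 30 + 24 = 40464.
Minute boundaries passed: 22; those not divisible by 10: 22 − 2 = 20; dropped labels = 2 × 20 = 40.
Actual frame index = 40464 − 40 = 40424.

40424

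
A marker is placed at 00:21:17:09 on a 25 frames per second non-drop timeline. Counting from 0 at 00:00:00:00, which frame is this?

frame 31934

Total seconds to the label: (0 × 3600 + 21 × 60 + 17) = 1277.
Frame index = 1277 × 25 + 9 = 31934.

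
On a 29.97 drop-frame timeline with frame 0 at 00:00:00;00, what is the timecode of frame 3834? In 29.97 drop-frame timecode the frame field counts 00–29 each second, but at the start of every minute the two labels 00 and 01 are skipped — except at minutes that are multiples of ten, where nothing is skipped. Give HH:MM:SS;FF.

00:02:07;28

Each 10-minute DF block holds 10 × 60 × 30 − 9 × 2 = 17982 frames. 3834 ÷ 17982 → 0 full blocks, remainder 3834.
Within the partial block the first minute is 1800 frames and each further minute 1798, so 2 further minute boundaries passed. Total skipped labels = 18 × 0 + 2 × 2 = 4.
Non-drop label index = 3834 + 4 = 3838; at 30 labels/s that is 00:02:07:28, i.e. DF 00:02:07;28.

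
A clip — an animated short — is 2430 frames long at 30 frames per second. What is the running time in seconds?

81 seconds

Running time = 2430 / (30) = 81 s.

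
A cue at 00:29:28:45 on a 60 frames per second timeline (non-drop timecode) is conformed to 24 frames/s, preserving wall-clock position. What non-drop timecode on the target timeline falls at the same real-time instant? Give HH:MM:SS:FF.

Source frame index: (0×3600 + 29×60 + 28) × 60 + 45 = 106125.
Real time: 106125 / (60) = 7075/4 s.
Target frame: (7075/4) × (24) = 42450.
At 24 labels/s: frame 42450 → 00:29:28:18.

00:29:28:18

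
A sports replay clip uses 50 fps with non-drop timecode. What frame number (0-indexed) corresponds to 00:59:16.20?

177820

Total seconds to the label: (0 × 3600 + 59 × 60 + 16) = 3556.
Frame index = 3556 × 50 + 20 = 177820.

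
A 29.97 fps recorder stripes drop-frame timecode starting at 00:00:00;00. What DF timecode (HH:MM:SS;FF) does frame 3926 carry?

00:02:11;00

Ten DF minutes hold 17982 frames, so frame 3926 lies in block 0 (frames 0–17981) with 3926 frames into that block.
The block's first minute is 1800 frames and the rest 1798 each; 3926 frames reaches minute 2, so 0 × 18 + 2 × 2 = 4 labels have been skipped so far.
Adding those back, label number 3926 + 4 = 3930 at 30 labels/s is 131 s + 0 f = 0 h 2 min 11 s frame 0, i.e. 00:02:11;00.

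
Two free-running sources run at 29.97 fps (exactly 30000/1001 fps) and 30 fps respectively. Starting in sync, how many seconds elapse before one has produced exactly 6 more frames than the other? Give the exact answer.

200.2 seconds

The gap grows by |30 − 30000/1001| = 30/1001 frames per second.
Time for a 6-frame gap: 6 ÷ (30/1001) = 200.2 s.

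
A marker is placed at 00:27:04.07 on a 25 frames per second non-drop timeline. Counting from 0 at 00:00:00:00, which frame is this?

Total seconds to the label: (0 × 3600 + 27 × 60 + 4) = 1624.
Frame index = 1624 × 25 + 7 = 40607.

40607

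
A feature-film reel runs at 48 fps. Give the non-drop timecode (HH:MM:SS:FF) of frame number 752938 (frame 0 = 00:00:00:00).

04:21:26:10

752938 ÷ 48 = 15686 full seconds, remainder 10 frames.
15686 s = 4 h 21 min 26 s.
Timecode: 04:21:26:10.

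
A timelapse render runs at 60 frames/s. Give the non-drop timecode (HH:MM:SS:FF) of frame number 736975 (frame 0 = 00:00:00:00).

736975 ÷ 60 = 12282 full seconds, remainder 55 frames.
12282 s = 3 h 24 min 42 s.
Timecode: 03:24:42:55.

03:24:42:55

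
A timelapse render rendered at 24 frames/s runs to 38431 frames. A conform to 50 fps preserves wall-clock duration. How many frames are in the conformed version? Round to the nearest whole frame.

80065 frames

Frames at target rate = 38431 × (50) / (24) = 960775/12 ≈ 80064.583.
Nearest whole frame: 80065.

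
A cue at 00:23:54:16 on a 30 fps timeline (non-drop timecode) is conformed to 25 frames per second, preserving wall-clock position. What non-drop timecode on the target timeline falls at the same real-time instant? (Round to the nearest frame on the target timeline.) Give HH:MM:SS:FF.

Source frame index: (0×3600 + 23×60 + 54) × 30 + 16 = 43036.
Real time: 43036 / (30) = 21518/15 s.
Target frame: (21518/15) × (25) = 107590/3 ≈ 35863.333 → 35863.
At 25 labels/s: frame 35863 → 00:23:54:13.

00:23:54:13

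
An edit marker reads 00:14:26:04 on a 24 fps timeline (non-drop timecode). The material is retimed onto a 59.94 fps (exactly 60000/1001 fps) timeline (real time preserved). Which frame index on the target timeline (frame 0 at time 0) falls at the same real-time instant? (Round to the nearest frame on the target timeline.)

frame 51918

Source frame index: (0×3600 + 14×60 + 26) × 24 + 4 = 20788.
Real time: 20788 / (24) = 5197/6 s.
Target frame: (5197/6) × (60000/1001) = 51970000/1001 ≈ 51918.082 → 51918.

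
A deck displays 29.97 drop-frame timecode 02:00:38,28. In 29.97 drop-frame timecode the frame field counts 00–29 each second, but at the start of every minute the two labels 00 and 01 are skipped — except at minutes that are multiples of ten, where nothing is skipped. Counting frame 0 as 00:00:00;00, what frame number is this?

216952

Complete 10-minute blocks: 12, each 17982 frames → 215784.
Remaining 0 whole minutes in the current block: 0 frames.
Within the current minute: 38 × 30 + 28 = 1168. Total = 215784 + 0 + 1168 = 216952.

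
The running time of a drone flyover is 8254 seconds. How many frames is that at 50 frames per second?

Frames = 8254 × 50 = 412700.

412700 frames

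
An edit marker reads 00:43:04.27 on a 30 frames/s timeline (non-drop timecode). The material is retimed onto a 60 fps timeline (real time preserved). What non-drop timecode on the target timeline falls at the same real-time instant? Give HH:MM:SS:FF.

00:43:04:54

Source frame index: (0×3600 + 43×60 + 4) × 30 + 27 = 77547.
Real time: 77547 / (30) = 25849/10 s.
Target frame: (25849/10) × (60) = 155094.
At 60 labels/s: frame 155094 → 00:43:04:54.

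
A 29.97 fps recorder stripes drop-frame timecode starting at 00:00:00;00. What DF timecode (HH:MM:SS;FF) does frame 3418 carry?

00:01:54;00

Ten DF minutes hold 17982 frames, so frame 3418 lies in block 0 (frames 0–17981) with 3418 frames into that block.
The block's first minute is 1800 frames and the rest 1798 each; 3418 frames reaches minute 1, so 0 × 18 + 1 × 2 = 2 labels have been skipped so far.
Adding those back, label number 3418 + 2 = 3420 at 30 labels/s is 114 s + 0 f = 0 h 1 min 54 s frame 0, i.e. 00:01:54;00.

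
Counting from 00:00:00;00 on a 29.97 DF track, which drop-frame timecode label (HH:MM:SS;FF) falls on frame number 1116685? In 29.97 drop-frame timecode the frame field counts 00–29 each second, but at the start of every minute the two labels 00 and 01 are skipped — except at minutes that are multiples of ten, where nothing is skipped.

Each 10-minute DF block holds 10 × 60 × 30 − 9 × 2 = 17982 frames. 1116685 ÷ 17982 → 62 full blocks, remainder 1801.
Within the partial block the first minute is 1800 frames and each further minute 1798, so 1 further minute boundary passed. Total skipped labels = 18 × 62 + 2 × 1 = 1118.
Non-drop label index = 1116685 + 1118 = 1117803; at 30 labels/s that is 10:21:00:03, i.e. DF 10:21:00;03.

10:21:00;03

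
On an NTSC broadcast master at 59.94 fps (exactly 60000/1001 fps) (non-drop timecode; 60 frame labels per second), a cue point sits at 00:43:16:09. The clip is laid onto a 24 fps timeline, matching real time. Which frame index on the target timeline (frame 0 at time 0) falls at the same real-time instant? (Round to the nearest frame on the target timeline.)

frame 62370

Source frame index: (0×3600 + 43×60 + 16) × 60 + 9 = 155769.
Real time: 155769 / (60000/1001) = 51974923/20000 s.
Target frame: (51974923/20000) × (24) = 155924769/2500 ≈ 62369.908 → 62370.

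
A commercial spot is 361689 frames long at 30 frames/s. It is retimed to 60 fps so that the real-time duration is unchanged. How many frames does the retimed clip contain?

723378 frames

Target frames = source frames × (target rate / source rate) = 361689 × (60)/(30) = 361689 × 2 = 723378.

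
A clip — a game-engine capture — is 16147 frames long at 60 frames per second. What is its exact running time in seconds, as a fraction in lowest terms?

Running time = 16147 ÷ (60) = 16147 × 1/60 = 16147/60 s.

16147/60 seconds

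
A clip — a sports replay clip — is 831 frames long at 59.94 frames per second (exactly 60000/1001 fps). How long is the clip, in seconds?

Running time = 831 / (60000/1001) = 13.86385 s.

13.86385 seconds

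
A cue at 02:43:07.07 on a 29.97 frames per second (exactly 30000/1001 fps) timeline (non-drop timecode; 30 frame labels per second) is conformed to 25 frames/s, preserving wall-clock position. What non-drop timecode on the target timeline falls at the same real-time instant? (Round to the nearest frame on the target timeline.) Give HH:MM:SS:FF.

02:43:17:01

Source frame index: (2×3600 + 43×60 + 7) × 30 + 7 = 293617.
Real time: 293617 / (30000/1001) = 293910617/30000 s.
Target frame: (293910617/30000) × (25) = 293910617/1200 ≈ 244925.514 → 244926.
At 25 labels/s: frame 244926 → 02:43:17:01.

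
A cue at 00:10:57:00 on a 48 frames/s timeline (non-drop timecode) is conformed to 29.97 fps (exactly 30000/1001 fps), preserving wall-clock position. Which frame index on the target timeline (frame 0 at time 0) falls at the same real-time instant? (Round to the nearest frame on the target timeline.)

frame 19690

Source frame index: (0×3600 + 10×60 + 57) × 48 + 0 = 31536.
Real time: 31536 / (48) = 657 s.
Target frame: (657) × (30000/1001) = 19710000/1001 ≈ 19690.310 → 19690.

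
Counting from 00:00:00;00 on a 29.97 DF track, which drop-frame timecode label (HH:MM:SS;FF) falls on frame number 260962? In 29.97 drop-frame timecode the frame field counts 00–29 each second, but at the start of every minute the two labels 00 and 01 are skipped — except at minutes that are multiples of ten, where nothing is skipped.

Ten DF minutes hold 17982 frames, so frame 260962 lies in block 14 (frames 251748–269729) with 9214 frames into that block.
The block's first minute is 1800 frames and the rest 1798 each; 9214 frames reaches minute 5, so 14 × 18 + 5 × 2 = 262 labels have been skipped so far.
Adding those back, label number 260962 + 262 = 261224 at 30 labels/s is 8707 s + 14 f = 2 h 25 min 7 s frame 14, i.e. 02:25:07;14.

02:25:07;14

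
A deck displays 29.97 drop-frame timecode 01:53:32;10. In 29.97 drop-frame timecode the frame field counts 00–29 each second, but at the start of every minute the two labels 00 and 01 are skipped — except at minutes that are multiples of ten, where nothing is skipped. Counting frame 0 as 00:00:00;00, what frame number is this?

Complete 10-minute blocks: 11, each 17982 frames → 197802.
Remaining 3 whole minutes in the current block: 1800 + 2 × 1798 = 5396 frames.
Within the current minute: 32 × 30 + 10 − 2 = 968 (labels ;00/;01 skipped at this minute). Total = 197802 + 5396 + 968 = 204166.

204166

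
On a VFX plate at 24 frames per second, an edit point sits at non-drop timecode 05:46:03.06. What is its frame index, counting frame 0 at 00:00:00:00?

Total seconds to the label: (5 × 3600 + 46 × 60 + 3) = 20763.
Frame index = 20763 × 24 + 6 = 498318.

498318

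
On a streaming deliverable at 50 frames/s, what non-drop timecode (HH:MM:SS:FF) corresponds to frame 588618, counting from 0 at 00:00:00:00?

03:16:12:18

588618 ÷ 50 = 11772 full seconds, remainder 18 frames.
11772 s = 3 h 16 min 12 s.
Timecode: 03:16:12:18.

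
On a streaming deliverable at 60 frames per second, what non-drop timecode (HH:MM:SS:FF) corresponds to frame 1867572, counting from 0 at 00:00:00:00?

1867572 ÷ 60 = 31126 full seconds, remainder 12 frames.
31126 s = 8 h 38 min 46 s.
Timecode: 08:38:46:12.

08:38:46:12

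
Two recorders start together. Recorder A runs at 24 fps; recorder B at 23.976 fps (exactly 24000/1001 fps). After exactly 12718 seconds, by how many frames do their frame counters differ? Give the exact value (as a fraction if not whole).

A emits 24 × 12718 = 305232 frames; B emits 24000/1001 × 12718 = 305232000/1001.
Difference = 305232/1001 frames (≈ 304.9271); B is behind A.

305232/1001 frames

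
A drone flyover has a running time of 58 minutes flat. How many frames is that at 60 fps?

208800 frames

58 min = 3480 s.
Frames = 3480 × 60 = 208800.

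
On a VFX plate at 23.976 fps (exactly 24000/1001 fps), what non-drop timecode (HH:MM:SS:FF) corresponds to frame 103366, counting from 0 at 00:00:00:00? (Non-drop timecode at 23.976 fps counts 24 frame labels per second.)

01:11:46:22

103366 ÷ 24 = 4306 full seconds, remainder 22 frames.
4306 s = 1 h 11 min 46 s.
Timecode: 01:11:46:22.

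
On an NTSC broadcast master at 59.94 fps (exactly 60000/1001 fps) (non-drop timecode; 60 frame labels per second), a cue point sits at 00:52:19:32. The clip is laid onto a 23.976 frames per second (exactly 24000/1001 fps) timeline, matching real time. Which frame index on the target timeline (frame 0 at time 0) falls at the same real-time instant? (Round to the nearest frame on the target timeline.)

frame 75349

Source frame index: (0×3600 + 52×60 + 19) × 60 + 32 = 188372.
Real time: 188372 / (60000/1001) = 47140093/15000 s.
Target frame: (47140093/15000) × (24000/1001) = 376744/5 ≈ 75348.800 → 75349.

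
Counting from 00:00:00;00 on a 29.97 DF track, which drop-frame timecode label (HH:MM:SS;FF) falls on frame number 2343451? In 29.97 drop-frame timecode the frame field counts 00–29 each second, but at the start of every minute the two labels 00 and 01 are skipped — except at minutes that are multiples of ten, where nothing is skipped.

Ten DF minutes hold 17982 frames, so frame 2343451 lies in block 130 (frames 2337660–2355641) with 5791 frames into that block.
The block's first minute is 1800 frames and the rest 1798 each; 5791 frames reaches minute 3, so 130 × 18 + 3 × 2 = 2346 labels have been skipped so far.
Adding those back, label number 2343451 + 2346 = 2345797 at 30 labels/s is 78193 s + 7 f = 21 h 43 min 13 s frame 7, i.e. 21:43:13;07.

21:43:13;07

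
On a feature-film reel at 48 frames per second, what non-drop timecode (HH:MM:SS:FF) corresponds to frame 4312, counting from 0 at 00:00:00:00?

4312 ÷ 48 = 89 full seconds, remainder 40 frames.
89 s = 0 h 1 min 29 s.
Timecode: 00:01:29:40.

00:01:29:40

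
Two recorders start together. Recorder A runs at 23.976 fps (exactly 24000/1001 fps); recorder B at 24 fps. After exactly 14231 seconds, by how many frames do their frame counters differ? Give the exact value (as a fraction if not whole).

48792/143 frames

A emits 24000/1001 × 14231 = 48792000/143 frames; B emits 24 × 14231 = 341544.
Difference = 48792/143 frames (≈ 341.2028); B is ahead of A.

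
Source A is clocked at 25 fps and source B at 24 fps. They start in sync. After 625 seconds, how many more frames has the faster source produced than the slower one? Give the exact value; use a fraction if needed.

625 frames

A emits 25 × 625 = 15625 frames; B emits 24 × 625 = 15000.
Difference = 625 frames; B is behind A.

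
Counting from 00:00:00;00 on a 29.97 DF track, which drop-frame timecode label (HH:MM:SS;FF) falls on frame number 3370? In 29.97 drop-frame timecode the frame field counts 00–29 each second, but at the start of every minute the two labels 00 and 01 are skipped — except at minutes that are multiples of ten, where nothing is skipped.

Each 10-minute DF block holds 10 × 60 × 30 − 9 × 2 = 17982 frames. 3370 ÷ 17982 → 0 full blocks, remainder 3370.
Within the partial block the first minute is 1800 frames and each further minute 1798, so 1 further minute boundary passed. Total skipped labels = 18 × 0 + 2 × 1 = 2.
Non-drop label index = 3370 + 2 = 3372; at 30 labels/s that is 00:01:52:12, i.e. DF 00:01:52;12.

00:01:52;12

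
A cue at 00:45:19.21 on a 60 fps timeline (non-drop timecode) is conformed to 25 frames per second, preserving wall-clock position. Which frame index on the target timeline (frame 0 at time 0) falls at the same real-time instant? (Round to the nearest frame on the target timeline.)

Source frame index: (0×3600 + 45×60 + 19) × 60 + 21 = 163161.
Real time: 163161 / (60) = 54387/20 s.
Target frame: (54387/20) × (25) = 271935/4 ≈ 67983.750 → 67984.

frame 67984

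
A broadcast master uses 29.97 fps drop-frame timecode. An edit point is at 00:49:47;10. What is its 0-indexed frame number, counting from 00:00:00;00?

Complete 10-minute blocks: 4, each 17982 frames → 71928.
Remaining 9 whole minutes in the current block: 1800 + 8 × 1798 = 16184 frames.
Within the current minute: 47 × 30 + 10 − 2 = 1418 (labels ;00/;01 skipped at this minute). Total = 71928 + 16184 + 1418 = 89530.

89530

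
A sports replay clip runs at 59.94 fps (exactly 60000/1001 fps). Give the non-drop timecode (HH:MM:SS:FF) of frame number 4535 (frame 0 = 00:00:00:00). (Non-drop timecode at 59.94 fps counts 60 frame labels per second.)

00:01:15:35

4535 ÷ 60 = 75 full seconds, remainder 35 frames.
75 s = 0 h 1 min 15 s.
Timecode: 00:01:15:35.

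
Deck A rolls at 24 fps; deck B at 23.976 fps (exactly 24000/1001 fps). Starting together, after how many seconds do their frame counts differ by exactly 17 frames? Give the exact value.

The gap grows by |24000/1001 − 24| = 24/1001 frames per second.
Time for a 17-frame gap: 17 ÷ (24/1001) = 17017/24 s.

17017/24 seconds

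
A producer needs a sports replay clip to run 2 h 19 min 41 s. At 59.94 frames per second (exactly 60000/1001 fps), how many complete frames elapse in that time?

2 h 19 min 41 s = 8381 s.
Frames = 8381 × 60000/1001 = 502860000/1001 ≈ 502357.6424.
Complete frames: 502357.

502357 frames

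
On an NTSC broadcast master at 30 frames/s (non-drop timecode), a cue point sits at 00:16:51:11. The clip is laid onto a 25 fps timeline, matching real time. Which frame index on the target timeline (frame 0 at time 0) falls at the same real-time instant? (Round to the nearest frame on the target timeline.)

frame 25284

Source frame index: (0×3600 + 16×60 + 51) × 30 + 11 = 30341.
Real time: 30341 / (30) = 30341/30 s.
Target frame: (30341/30) × (25) = 151705/6 ≈ 25284.167 → 25284.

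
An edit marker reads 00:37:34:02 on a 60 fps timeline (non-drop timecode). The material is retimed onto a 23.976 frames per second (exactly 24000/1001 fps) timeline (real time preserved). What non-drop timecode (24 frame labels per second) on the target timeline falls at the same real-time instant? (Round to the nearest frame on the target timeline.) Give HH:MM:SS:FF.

00:37:31:19

Source frame index: (0×3600 + 37×60 + 34) × 60 + 2 = 135242.
Real time: 135242 / (60) = 67621/30 s.
Target frame: (67621/30) × (24000/1001) = 54096800/1001 ≈ 54042.757 → 54043.
At 24 labels/s: frame 54043 → 00:37:31:19.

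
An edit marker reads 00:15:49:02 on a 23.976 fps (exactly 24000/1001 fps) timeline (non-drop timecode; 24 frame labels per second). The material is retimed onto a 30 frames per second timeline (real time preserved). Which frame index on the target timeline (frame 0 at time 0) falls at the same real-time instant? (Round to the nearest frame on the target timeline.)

Source frame index: (0×3600 + 15×60 + 49) × 24 + 2 = 22778.
Real time: 22778 / (24000/1001) = 11400389/12000 s.
Target frame: (11400389/12000) × (30) = 11400389/400 ≈ 28500.972 → 28501.

frame 28501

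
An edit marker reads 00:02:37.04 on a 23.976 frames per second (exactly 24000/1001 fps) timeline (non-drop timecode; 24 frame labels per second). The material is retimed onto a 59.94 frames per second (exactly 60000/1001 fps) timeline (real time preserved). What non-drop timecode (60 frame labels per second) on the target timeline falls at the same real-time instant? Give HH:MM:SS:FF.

Source frame index: (0×3600 + 2×60 + 37) × 24 + 4 = 3772.
Real time: 3772 / (24000/1001) = 943943/6000 s.
Target frame: (943943/6000) × (60000/1001) = 9430.
At 60 labels/s: frame 9430 → 00:02:37:10.

00:02:37:10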